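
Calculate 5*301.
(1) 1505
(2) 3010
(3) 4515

5 * 301 = 1505
1) 1505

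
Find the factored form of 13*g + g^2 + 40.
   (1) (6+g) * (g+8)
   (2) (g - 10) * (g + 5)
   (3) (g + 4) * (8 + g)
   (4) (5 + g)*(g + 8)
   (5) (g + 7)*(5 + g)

We need to factor 13*g + g^2 + 40.
The factored form is (5 + g)*(g + 8).
4) (5 + g)*(g + 8)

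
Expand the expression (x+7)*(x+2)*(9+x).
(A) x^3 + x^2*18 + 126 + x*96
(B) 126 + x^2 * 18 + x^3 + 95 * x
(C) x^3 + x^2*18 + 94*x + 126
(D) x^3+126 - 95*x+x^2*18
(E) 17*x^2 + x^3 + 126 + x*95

Expanding (x+7)*(x+2)*(9+x):
= 126 + x^2 * 18 + x^3 + 95 * x
B) 126 + x^2 * 18 + x^3 + 95 * x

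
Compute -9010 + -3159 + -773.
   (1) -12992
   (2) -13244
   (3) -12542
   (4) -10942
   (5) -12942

First: -9010 + -3159 = -12169
Then: -12169 + -773 = -12942
5) -12942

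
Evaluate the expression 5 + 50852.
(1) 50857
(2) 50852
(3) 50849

5 + 50852 = 50857
1) 50857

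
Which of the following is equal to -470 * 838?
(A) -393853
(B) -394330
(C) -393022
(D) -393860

-470 * 838 = -393860
D) -393860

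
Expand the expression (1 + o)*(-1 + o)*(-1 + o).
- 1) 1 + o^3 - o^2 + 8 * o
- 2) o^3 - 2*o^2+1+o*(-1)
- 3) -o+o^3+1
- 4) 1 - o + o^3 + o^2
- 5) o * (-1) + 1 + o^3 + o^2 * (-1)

Expanding (1 + o)*(-1 + o)*(-1 + o):
= o * (-1) + 1 + o^3 + o^2 * (-1)
5) o * (-1) + 1 + o^3 + o^2 * (-1)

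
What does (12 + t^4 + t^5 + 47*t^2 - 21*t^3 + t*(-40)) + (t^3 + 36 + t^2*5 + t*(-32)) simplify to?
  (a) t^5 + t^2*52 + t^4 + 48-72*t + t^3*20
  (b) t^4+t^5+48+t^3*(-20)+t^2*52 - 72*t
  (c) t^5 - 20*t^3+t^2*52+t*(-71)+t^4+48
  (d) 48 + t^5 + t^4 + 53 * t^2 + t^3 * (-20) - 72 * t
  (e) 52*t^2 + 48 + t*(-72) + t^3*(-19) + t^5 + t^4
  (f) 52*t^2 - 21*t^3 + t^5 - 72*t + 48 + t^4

Adding the polynomials and combining like terms:
(12 + t^4 + t^5 + 47*t^2 - 21*t^3 + t*(-40)) + (t^3 + 36 + t^2*5 + t*(-32))
= t^4+t^5+48+t^3*(-20)+t^2*52 - 72*t
b) t^4+t^5+48+t^3*(-20)+t^2*52 - 72*t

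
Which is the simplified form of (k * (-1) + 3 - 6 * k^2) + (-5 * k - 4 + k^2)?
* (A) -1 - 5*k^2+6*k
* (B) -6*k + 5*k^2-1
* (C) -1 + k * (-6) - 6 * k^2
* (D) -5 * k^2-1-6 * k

Adding the polynomials and combining like terms:
(k*(-1) + 3 - 6*k^2) + (-5*k - 4 + k^2)
= -5 * k^2-1-6 * k
D) -5 * k^2-1-6 * k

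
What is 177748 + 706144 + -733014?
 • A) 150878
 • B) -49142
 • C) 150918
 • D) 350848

First: 177748 + 706144 = 883892
Then: 883892 + -733014 = 150878
A) 150878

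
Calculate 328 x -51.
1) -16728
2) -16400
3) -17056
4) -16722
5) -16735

328 * -51 = -16728
1) -16728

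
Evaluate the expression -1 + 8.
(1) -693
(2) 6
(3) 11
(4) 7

-1 + 8 = 7
4) 7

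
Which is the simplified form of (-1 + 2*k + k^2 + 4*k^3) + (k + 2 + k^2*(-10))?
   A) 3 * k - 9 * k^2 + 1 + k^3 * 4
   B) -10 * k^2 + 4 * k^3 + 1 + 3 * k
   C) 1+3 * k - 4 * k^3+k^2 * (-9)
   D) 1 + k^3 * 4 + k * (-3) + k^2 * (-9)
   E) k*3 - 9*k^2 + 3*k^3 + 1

Adding the polynomials and combining like terms:
(-1 + 2*k + k^2 + 4*k^3) + (k + 2 + k^2*(-10))
= 3 * k - 9 * k^2 + 1 + k^3 * 4
A) 3 * k - 9 * k^2 + 1 + k^3 * 4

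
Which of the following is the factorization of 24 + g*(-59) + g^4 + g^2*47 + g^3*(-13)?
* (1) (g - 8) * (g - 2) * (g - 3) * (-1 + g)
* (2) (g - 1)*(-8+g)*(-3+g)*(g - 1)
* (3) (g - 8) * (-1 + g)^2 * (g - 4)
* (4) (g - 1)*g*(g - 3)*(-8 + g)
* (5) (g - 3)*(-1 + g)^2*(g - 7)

We need to factor 24 + g*(-59) + g^4 + g^2*47 + g^3*(-13).
The factored form is (g - 1)*(-8+g)*(-3+g)*(g - 1).
2) (g - 1)*(-8+g)*(-3+g)*(g - 1)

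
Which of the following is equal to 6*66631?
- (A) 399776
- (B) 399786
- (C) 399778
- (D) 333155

6 * 66631 = 399786
B) 399786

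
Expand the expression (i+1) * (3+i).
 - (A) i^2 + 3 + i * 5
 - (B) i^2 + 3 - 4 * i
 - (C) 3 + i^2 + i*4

Expanding (i+1) * (3+i):
= 3 + i^2 + i*4
C) 3 + i^2 + i*4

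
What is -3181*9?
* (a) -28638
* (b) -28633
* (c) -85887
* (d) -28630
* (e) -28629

-3181 * 9 = -28629
e) -28629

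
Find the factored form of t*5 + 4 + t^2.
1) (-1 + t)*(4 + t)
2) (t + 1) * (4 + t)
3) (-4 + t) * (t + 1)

We need to factor t*5 + 4 + t^2.
The factored form is (t + 1) * (4 + t).
2) (t + 1) * (4 + t)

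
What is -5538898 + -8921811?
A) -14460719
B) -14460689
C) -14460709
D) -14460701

-5538898 + -8921811 = -14460709
C) -14460709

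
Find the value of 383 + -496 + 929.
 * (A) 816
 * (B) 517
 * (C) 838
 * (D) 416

First: 383 + -496 = -113
Then: -113 + 929 = 816
A) 816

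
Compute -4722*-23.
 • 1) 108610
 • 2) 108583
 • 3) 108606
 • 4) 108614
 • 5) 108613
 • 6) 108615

-4722 * -23 = 108606
3) 108606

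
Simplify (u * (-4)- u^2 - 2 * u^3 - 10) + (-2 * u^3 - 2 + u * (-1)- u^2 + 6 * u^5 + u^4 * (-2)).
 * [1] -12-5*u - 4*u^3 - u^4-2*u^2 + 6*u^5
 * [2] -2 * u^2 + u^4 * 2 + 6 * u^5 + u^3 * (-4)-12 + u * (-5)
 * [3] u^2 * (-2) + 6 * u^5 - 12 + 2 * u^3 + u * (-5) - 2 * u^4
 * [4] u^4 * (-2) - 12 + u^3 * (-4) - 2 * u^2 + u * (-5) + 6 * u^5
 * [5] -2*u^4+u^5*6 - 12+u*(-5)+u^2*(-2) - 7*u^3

Adding the polynomials and combining like terms:
(u*(-4) - u^2 - 2*u^3 - 10) + (-2*u^3 - 2 + u*(-1) - u^2 + 6*u^5 + u^4*(-2))
= u^4 * (-2) - 12 + u^3 * (-4) - 2 * u^2 + u * (-5) + 6 * u^5
4) u^4 * (-2) - 12 + u^3 * (-4) - 2 * u^2 + u * (-5) + 6 * u^5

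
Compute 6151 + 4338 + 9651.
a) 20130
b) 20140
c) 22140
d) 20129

First: 6151 + 4338 = 10489
Then: 10489 + 9651 = 20140
b) 20140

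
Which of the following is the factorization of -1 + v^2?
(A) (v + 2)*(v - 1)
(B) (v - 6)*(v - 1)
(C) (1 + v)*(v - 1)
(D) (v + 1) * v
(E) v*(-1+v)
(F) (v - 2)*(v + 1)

We need to factor -1 + v^2.
The factored form is (1 + v)*(v - 1).
C) (1 + v)*(v - 1)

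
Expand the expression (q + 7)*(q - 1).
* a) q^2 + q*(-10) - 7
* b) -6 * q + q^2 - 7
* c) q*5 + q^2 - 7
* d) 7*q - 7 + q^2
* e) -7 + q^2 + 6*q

Expanding (q + 7)*(q - 1):
= -7 + q^2 + 6*q
e) -7 + q^2 + 6*q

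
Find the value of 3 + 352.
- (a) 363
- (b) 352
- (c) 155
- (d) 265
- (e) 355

3 + 352 = 355
e) 355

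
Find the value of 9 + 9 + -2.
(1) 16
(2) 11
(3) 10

First: 9 + 9 = 18
Then: 18 + -2 = 16
1) 16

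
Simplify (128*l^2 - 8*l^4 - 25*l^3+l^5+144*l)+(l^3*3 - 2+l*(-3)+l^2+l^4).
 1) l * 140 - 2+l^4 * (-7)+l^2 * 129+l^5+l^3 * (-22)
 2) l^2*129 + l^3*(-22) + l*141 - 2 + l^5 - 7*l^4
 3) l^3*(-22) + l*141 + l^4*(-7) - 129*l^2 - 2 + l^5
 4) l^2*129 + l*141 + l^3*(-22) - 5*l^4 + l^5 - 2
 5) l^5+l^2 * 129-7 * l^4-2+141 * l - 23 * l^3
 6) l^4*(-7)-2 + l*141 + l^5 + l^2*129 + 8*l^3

Adding the polynomials and combining like terms:
(128*l^2 - 8*l^4 - 25*l^3 + l^5 + 144*l) + (l^3*3 - 2 + l*(-3) + l^2 + l^4)
= l^2*129 + l^3*(-22) + l*141 - 2 + l^5 - 7*l^4
2) l^2*129 + l^3*(-22) + l*141 - 2 + l^5 - 7*l^4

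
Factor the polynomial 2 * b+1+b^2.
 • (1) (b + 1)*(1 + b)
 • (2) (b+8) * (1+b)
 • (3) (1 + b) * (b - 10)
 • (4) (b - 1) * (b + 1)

We need to factor 2 * b+1+b^2.
The factored form is (b + 1)*(1 + b).
1) (b + 1)*(1 + b)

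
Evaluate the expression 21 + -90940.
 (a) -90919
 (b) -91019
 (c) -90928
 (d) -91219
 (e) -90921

21 + -90940 = -90919
a) -90919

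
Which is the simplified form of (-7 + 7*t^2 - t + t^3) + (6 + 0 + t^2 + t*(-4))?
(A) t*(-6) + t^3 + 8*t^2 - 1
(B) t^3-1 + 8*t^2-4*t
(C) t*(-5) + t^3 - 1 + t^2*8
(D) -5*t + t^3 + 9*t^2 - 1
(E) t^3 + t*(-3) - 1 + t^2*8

Adding the polynomials and combining like terms:
(-7 + 7*t^2 - t + t^3) + (6 + 0 + t^2 + t*(-4))
= t*(-5) + t^3 - 1 + t^2*8
C) t*(-5) + t^3 - 1 + t^2*8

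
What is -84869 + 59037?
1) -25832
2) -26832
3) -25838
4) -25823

-84869 + 59037 = -25832
1) -25832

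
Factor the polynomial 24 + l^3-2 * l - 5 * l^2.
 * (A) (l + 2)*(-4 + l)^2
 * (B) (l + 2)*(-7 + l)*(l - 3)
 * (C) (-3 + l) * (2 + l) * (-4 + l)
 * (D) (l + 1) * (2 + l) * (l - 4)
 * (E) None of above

We need to factor 24 + l^3-2 * l - 5 * l^2.
The factored form is (-3 + l) * (2 + l) * (-4 + l).
C) (-3 + l) * (2 + l) * (-4 + l)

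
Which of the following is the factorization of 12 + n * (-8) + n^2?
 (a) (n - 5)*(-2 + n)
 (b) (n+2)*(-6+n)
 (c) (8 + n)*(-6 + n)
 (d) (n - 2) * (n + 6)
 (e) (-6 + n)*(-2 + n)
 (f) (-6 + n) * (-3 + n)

We need to factor 12 + n * (-8) + n^2.
The factored form is (-6 + n)*(-2 + n).
e) (-6 + n)*(-2 + n)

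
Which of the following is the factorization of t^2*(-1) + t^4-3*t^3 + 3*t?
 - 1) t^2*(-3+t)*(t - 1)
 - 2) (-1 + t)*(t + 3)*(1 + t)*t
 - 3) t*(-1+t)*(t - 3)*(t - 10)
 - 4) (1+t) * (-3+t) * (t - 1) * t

We need to factor t^2*(-1) + t^4-3*t^3 + 3*t.
The factored form is (1+t) * (-3+t) * (t - 1) * t.
4) (1+t) * (-3+t) * (t - 1) * t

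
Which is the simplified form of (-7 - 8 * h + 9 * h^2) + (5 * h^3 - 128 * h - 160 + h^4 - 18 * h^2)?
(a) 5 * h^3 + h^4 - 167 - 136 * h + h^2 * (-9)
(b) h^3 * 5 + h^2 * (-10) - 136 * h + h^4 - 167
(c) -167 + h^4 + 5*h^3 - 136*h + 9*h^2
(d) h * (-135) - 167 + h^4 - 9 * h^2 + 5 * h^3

Adding the polynomials and combining like terms:
(-7 - 8*h + 9*h^2) + (5*h^3 - 128*h - 160 + h^4 - 18*h^2)
= 5 * h^3 + h^4 - 167 - 136 * h + h^2 * (-9)
a) 5 * h^3 + h^4 - 167 - 136 * h + h^2 * (-9)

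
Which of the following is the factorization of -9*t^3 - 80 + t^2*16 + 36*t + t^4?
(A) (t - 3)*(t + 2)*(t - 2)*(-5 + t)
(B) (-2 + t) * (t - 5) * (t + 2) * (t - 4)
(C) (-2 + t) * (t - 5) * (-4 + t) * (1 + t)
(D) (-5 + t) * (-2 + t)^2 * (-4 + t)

We need to factor -9*t^3 - 80 + t^2*16 + 36*t + t^4.
The factored form is (-2 + t) * (t - 5) * (t + 2) * (t - 4).
B) (-2 + t) * (t - 5) * (t + 2) * (t - 4)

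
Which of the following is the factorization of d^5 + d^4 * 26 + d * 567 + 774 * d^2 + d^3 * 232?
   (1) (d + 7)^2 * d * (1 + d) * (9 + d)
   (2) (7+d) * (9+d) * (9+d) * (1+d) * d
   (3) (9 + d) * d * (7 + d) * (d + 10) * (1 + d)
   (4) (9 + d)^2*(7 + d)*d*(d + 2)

We need to factor d^5 + d^4 * 26 + d * 567 + 774 * d^2 + d^3 * 232.
The factored form is (7+d) * (9+d) * (9+d) * (1+d) * d.
2) (7+d) * (9+d) * (9+d) * (1+d) * d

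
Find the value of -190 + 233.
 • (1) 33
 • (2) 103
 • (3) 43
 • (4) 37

-190 + 233 = 43
3) 43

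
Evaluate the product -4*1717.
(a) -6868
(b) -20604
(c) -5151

-4 * 1717 = -6868
a) -6868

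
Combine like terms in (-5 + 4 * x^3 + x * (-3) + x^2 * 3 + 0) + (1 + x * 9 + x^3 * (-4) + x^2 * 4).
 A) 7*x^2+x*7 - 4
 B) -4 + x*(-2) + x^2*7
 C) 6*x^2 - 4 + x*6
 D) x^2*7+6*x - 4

Adding the polynomials and combining like terms:
(-5 + 4*x^3 + x*(-3) + x^2*3 + 0) + (1 + x*9 + x^3*(-4) + x^2*4)
= x^2*7+6*x - 4
D) x^2*7+6*x - 4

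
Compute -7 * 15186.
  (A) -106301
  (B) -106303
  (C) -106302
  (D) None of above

-7 * 15186 = -106302
C) -106302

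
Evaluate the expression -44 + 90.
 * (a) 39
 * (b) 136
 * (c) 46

-44 + 90 = 46
c) 46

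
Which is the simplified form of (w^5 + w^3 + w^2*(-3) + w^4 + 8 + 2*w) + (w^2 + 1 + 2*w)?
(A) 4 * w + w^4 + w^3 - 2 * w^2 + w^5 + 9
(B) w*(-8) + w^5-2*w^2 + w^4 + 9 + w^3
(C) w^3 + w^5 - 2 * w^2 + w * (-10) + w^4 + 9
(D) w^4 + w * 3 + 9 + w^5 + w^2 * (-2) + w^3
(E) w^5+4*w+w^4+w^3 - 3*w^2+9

Adding the polynomials and combining like terms:
(w^5 + w^3 + w^2*(-3) + w^4 + 8 + 2*w) + (w^2 + 1 + 2*w)
= 4 * w + w^4 + w^3 - 2 * w^2 + w^5 + 9
A) 4 * w + w^4 + w^3 - 2 * w^2 + w^5 + 9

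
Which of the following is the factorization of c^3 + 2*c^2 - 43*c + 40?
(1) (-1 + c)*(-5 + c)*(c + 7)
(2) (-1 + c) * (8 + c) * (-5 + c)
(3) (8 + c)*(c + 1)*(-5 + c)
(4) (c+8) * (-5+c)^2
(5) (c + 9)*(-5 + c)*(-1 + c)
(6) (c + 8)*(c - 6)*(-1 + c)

We need to factor c^3 + 2*c^2 - 43*c + 40.
The factored form is (-1 + c) * (8 + c) * (-5 + c).
2) (-1 + c) * (8 + c) * (-5 + c)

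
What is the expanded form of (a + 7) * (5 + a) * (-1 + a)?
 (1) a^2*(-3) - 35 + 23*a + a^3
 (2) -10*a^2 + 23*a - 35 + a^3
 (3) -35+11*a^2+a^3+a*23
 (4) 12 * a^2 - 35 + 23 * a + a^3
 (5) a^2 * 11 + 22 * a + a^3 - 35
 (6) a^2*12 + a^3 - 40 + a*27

Expanding (a + 7) * (5 + a) * (-1 + a):
= -35+11*a^2+a^3+a*23
3) -35+11*a^2+a^3+a*23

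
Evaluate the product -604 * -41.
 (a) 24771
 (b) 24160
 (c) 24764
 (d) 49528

-604 * -41 = 24764
c) 24764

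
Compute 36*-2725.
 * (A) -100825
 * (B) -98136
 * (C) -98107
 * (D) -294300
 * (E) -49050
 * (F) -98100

36 * -2725 = -98100
F) -98100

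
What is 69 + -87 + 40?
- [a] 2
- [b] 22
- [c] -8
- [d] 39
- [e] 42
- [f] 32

First: 69 + -87 = -18
Then: -18 + 40 = 22
b) 22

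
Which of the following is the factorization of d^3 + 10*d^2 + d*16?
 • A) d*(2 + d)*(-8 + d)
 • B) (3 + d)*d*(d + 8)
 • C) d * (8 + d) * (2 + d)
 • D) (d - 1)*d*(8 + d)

We need to factor d^3 + 10*d^2 + d*16.
The factored form is d * (8 + d) * (2 + d).
C) d * (8 + d) * (2 + d)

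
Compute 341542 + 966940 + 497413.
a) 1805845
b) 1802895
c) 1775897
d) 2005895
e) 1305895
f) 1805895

First: 341542 + 966940 = 1308482
Then: 1308482 + 497413 = 1805895
f) 1805895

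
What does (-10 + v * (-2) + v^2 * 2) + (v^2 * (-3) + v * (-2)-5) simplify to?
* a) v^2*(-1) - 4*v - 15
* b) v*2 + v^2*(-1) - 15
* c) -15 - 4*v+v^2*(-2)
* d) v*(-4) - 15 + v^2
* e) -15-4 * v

Adding the polynomials and combining like terms:
(-10 + v*(-2) + v^2*2) + (v^2*(-3) + v*(-2) - 5)
= v^2*(-1) - 4*v - 15
a) v^2*(-1) - 4*v - 15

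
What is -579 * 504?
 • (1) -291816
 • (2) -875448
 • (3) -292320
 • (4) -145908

-579 * 504 = -291816
1) -291816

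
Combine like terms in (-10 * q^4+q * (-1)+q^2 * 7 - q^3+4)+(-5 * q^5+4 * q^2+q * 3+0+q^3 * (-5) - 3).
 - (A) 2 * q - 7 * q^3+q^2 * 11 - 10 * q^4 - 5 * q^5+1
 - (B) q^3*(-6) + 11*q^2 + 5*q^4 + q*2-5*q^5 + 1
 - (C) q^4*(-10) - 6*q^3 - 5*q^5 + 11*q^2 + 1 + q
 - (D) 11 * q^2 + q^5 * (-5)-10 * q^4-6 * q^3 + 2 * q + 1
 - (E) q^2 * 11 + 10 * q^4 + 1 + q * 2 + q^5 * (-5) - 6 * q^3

Adding the polynomials and combining like terms:
(-10*q^4 + q*(-1) + q^2*7 - q^3 + 4) + (-5*q^5 + 4*q^2 + q*3 + 0 + q^3*(-5) - 3)
= 11 * q^2 + q^5 * (-5)-10 * q^4-6 * q^3 + 2 * q + 1
D) 11 * q^2 + q^5 * (-5)-10 * q^4-6 * q^3 + 2 * q + 1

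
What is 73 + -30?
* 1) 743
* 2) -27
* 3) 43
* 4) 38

73 + -30 = 43
3) 43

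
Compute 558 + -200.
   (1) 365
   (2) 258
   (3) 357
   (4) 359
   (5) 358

558 + -200 = 358
5) 358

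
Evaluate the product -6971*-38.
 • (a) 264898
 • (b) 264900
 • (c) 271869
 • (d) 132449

-6971 * -38 = 264898
a) 264898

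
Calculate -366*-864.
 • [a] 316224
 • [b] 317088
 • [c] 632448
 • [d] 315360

-366 * -864 = 316224
a) 316224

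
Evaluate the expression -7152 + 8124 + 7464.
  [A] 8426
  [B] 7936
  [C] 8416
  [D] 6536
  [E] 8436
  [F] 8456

First: -7152 + 8124 = 972
Then: 972 + 7464 = 8436
E) 8436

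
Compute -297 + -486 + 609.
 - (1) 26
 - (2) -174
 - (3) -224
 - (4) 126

First: -297 + -486 = -783
Then: -783 + 609 = -174
2) -174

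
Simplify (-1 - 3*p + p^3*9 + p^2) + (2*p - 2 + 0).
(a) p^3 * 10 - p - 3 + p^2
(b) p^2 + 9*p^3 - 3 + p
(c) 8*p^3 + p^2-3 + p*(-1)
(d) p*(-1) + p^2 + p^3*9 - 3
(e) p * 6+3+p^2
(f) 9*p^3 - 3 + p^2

Adding the polynomials and combining like terms:
(-1 - 3*p + p^3*9 + p^2) + (2*p - 2 + 0)
= p*(-1) + p^2 + p^3*9 - 3
d) p*(-1) + p^2 + p^3*9 - 3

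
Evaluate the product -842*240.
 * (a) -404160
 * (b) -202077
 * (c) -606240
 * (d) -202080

-842 * 240 = -202080
d) -202080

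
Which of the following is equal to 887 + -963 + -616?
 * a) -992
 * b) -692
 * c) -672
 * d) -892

First: 887 + -963 = -76
Then: -76 + -616 = -692
b) -692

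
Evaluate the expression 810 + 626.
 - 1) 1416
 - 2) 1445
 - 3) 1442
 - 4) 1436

810 + 626 = 1436
4) 1436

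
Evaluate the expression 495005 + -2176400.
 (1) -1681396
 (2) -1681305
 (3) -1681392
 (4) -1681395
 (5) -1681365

495005 + -2176400 = -1681395
4) -1681395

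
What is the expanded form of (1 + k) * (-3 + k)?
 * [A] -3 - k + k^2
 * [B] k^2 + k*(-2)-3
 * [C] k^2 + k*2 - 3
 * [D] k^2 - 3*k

Expanding (1 + k) * (-3 + k):
= k^2 + k*(-2)-3
B) k^2 + k*(-2)-3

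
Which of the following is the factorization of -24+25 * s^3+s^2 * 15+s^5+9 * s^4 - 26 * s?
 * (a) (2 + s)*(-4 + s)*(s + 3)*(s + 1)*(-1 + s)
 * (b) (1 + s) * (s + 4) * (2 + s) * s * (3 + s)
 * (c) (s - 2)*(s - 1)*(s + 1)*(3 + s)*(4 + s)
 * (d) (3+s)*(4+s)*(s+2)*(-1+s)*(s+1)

We need to factor -24+25 * s^3+s^2 * 15+s^5+9 * s^4 - 26 * s.
The factored form is (3+s)*(4+s)*(s+2)*(-1+s)*(s+1).
d) (3+s)*(4+s)*(s+2)*(-1+s)*(s+1)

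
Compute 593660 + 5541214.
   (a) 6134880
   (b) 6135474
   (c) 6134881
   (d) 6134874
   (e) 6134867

593660 + 5541214 = 6134874
d) 6134874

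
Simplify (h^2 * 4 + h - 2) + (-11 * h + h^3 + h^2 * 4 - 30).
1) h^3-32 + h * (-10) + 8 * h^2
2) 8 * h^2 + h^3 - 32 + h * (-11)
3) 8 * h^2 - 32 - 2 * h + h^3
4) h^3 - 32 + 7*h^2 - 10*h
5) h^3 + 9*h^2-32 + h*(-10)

Adding the polynomials and combining like terms:
(h^2*4 + h - 2) + (-11*h + h^3 + h^2*4 - 30)
= h^3-32 + h * (-10) + 8 * h^2
1) h^3-32 + h * (-10) + 8 * h^2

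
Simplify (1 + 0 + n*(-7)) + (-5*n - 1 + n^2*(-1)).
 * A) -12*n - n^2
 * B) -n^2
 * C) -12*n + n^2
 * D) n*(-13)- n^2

Adding the polynomials and combining like terms:
(1 + 0 + n*(-7)) + (-5*n - 1 + n^2*(-1))
= -12*n - n^2
A) -12*n - n^2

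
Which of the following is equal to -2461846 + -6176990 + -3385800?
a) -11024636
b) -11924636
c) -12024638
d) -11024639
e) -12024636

First: -2461846 + -6176990 = -8638836
Then: -8638836 + -3385800 = -12024636
e) -12024636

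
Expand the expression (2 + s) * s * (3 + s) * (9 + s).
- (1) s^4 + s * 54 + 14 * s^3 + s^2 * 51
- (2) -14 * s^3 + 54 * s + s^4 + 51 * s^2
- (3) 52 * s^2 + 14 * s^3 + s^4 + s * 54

Expanding (2 + s) * s * (3 + s) * (9 + s):
= s^4 + s * 54 + 14 * s^3 + s^2 * 51
1) s^4 + s * 54 + 14 * s^3 + s^2 * 51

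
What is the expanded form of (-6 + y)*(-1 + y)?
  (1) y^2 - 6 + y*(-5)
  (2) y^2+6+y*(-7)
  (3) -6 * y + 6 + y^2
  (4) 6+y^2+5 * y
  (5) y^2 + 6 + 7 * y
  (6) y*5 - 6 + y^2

Expanding (-6 + y)*(-1 + y):
= y^2+6+y*(-7)
2) y^2+6+y*(-7)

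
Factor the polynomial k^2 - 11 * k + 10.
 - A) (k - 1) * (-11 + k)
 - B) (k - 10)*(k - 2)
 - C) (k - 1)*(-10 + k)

We need to factor k^2 - 11 * k + 10.
The factored form is (k - 1)*(-10 + k).
C) (k - 1)*(-10 + k)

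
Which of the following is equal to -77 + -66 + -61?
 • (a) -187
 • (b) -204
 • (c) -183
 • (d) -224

First: -77 + -66 = -143
Then: -143 + -61 = -204
b) -204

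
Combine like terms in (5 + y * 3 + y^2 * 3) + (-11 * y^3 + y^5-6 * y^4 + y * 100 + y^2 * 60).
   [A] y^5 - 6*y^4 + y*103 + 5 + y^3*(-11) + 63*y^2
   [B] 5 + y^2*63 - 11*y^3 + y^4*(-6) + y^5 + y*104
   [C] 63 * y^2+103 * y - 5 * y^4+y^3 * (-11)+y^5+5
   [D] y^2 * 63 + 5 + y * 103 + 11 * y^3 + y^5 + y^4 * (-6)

Adding the polynomials and combining like terms:
(5 + y*3 + y^2*3) + (-11*y^3 + y^5 - 6*y^4 + y*100 + y^2*60)
= y^5 - 6*y^4 + y*103 + 5 + y^3*(-11) + 63*y^2
A) y^5 - 6*y^4 + y*103 + 5 + y^3*(-11) + 63*y^2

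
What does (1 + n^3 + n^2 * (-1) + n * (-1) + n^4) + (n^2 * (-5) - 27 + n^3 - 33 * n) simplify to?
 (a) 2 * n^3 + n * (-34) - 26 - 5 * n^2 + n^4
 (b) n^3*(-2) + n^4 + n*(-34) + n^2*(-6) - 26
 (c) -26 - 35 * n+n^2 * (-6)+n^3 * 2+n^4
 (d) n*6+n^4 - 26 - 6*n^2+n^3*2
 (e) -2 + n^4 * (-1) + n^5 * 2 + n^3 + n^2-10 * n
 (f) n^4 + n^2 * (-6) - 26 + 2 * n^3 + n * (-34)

Adding the polynomials and combining like terms:
(1 + n^3 + n^2*(-1) + n*(-1) + n^4) + (n^2*(-5) - 27 + n^3 - 33*n)
= n^4 + n^2 * (-6) - 26 + 2 * n^3 + n * (-34)
f) n^4 + n^2 * (-6) - 26 + 2 * n^3 + n * (-34)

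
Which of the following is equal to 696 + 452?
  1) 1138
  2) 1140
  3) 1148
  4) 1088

696 + 452 = 1148
3) 1148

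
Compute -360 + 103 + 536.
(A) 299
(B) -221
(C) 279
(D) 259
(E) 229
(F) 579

First: -360 + 103 = -257
Then: -257 + 536 = 279
C) 279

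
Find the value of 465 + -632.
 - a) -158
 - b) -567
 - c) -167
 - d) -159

465 + -632 = -167
c) -167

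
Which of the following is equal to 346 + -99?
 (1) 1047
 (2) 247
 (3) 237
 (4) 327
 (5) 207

346 + -99 = 247
2) 247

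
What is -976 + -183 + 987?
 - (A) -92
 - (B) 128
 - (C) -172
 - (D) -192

First: -976 + -183 = -1159
Then: -1159 + 987 = -172
C) -172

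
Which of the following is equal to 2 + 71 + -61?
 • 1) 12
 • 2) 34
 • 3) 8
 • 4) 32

First: 2 + 71 = 73
Then: 73 + -61 = 12
1) 12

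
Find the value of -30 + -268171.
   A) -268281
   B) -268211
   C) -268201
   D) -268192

-30 + -268171 = -268201
C) -268201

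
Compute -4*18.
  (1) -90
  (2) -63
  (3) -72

-4 * 18 = -72
3) -72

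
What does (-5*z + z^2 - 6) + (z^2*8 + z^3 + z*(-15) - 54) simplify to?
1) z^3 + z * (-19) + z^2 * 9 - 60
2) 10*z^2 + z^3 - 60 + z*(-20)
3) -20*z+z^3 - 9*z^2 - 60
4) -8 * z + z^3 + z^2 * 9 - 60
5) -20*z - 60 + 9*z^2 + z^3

Adding the polynomials and combining like terms:
(-5*z + z^2 - 6) + (z^2*8 + z^3 + z*(-15) - 54)
= -20*z - 60 + 9*z^2 + z^3
5) -20*z - 60 + 9*z^2 + z^3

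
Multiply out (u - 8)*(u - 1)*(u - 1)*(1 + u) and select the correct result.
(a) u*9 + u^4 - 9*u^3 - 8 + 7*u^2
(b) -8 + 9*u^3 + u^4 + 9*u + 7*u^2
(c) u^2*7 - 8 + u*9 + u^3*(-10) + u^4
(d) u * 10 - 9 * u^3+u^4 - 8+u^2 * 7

Expanding (u - 8)*(u - 1)*(u - 1)*(1 + u):
= u*9 + u^4 - 9*u^3 - 8 + 7*u^2
a) u*9 + u^4 - 9*u^3 - 8 + 7*u^2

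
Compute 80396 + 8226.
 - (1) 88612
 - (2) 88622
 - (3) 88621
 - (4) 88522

80396 + 8226 = 88622
2) 88622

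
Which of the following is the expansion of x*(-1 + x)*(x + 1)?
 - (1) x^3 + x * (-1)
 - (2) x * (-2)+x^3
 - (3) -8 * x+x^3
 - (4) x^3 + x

Expanding x*(-1 + x)*(x + 1):
= x^3 + x * (-1)
1) x^3 + x * (-1)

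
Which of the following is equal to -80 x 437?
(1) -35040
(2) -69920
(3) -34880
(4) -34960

-80 * 437 = -34960
4) -34960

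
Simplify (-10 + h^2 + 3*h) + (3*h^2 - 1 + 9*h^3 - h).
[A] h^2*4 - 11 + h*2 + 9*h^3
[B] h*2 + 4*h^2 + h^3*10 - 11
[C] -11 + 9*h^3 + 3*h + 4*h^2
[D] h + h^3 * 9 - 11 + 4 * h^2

Adding the polynomials and combining like terms:
(-10 + h^2 + 3*h) + (3*h^2 - 1 + 9*h^3 - h)
= h^2*4 - 11 + h*2 + 9*h^3
A) h^2*4 - 11 + h*2 + 9*h^3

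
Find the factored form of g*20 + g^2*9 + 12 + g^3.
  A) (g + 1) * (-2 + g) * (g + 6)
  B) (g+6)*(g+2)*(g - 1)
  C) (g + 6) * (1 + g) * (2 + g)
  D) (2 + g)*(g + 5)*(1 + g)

We need to factor g*20 + g^2*9 + 12 + g^3.
The factored form is (g + 6) * (1 + g) * (2 + g).
C) (g + 6) * (1 + g) * (2 + g)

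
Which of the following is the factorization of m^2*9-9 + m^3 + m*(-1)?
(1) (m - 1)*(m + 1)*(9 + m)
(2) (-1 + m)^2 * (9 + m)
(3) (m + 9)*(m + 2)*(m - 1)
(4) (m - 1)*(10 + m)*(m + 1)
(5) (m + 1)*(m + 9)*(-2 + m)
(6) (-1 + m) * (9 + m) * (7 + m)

We need to factor m^2*9-9 + m^3 + m*(-1).
The factored form is (m - 1)*(m + 1)*(9 + m).
1) (m - 1)*(m + 1)*(9 + m)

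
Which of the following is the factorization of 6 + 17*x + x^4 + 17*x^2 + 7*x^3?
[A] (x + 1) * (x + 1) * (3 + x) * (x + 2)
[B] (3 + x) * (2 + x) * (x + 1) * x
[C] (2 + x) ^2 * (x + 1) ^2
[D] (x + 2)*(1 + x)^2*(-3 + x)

We need to factor 6 + 17*x + x^4 + 17*x^2 + 7*x^3.
The factored form is (x + 1) * (x + 1) * (3 + x) * (x + 2).
A) (x + 1) * (x + 1) * (3 + x) * (x + 2)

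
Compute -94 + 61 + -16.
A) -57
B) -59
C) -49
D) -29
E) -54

First: -94 + 61 = -33
Then: -33 + -16 = -49
C) -49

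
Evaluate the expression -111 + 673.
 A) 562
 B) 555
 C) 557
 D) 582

-111 + 673 = 562
A) 562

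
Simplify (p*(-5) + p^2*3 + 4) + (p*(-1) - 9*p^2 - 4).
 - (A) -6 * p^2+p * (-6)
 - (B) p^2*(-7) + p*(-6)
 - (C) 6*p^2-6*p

Adding the polynomials and combining like terms:
(p*(-5) + p^2*3 + 4) + (p*(-1) - 9*p^2 - 4)
= -6 * p^2+p * (-6)
A) -6 * p^2+p * (-6)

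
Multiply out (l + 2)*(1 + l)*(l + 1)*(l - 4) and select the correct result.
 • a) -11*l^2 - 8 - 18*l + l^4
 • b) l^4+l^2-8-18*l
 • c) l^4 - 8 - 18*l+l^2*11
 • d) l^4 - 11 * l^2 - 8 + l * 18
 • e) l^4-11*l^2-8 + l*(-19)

Expanding (l + 2)*(1 + l)*(l + 1)*(l - 4):
= -11*l^2 - 8 - 18*l + l^4
a) -11*l^2 - 8 - 18*l + l^4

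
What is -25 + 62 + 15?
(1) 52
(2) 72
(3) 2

First: -25 + 62 = 37
Then: 37 + 15 = 52
1) 52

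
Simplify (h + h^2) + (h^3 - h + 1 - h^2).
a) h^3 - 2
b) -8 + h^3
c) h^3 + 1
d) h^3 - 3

Adding the polynomials and combining like terms:
(h + h^2) + (h^3 - h + 1 - h^2)
= h^3 + 1
c) h^3 + 1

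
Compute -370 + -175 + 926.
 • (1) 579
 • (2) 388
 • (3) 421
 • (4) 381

First: -370 + -175 = -545
Then: -545 + 926 = 381
4) 381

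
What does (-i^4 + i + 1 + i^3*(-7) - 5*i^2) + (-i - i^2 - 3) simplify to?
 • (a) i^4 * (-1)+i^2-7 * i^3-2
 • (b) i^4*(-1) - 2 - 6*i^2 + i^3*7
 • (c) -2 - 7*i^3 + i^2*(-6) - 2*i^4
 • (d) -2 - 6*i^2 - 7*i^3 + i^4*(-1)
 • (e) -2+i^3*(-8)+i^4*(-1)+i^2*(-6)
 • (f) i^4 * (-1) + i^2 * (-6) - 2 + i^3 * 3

Adding the polynomials and combining like terms:
(-i^4 + i + 1 + i^3*(-7) - 5*i^2) + (-i - i^2 - 3)
= -2 - 6*i^2 - 7*i^3 + i^4*(-1)
d) -2 - 6*i^2 - 7*i^3 + i^4*(-1)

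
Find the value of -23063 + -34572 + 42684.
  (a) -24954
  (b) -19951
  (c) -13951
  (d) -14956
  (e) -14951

First: -23063 + -34572 = -57635
Then: -57635 + 42684 = -14951
e) -14951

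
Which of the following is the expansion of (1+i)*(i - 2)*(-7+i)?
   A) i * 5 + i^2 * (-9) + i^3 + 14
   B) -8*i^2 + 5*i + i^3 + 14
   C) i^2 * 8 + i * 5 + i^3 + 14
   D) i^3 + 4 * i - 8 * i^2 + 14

Expanding (1+i)*(i - 2)*(-7+i):
= -8*i^2 + 5*i + i^3 + 14
B) -8*i^2 + 5*i + i^3 + 14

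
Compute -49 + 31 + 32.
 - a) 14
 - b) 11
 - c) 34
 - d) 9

First: -49 + 31 = -18
Then: -18 + 32 = 14
a) 14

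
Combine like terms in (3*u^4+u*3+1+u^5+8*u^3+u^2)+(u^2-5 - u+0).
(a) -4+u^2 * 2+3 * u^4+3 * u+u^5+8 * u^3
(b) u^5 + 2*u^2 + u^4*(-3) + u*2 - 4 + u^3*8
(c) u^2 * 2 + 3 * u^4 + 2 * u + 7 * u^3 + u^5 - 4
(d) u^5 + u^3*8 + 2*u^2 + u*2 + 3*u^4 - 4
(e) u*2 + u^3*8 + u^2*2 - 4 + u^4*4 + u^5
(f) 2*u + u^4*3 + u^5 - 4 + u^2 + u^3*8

Adding the polynomials and combining like terms:
(3*u^4 + u*3 + 1 + u^5 + 8*u^3 + u^2) + (u^2 - 5 - u + 0)
= u^5 + u^3*8 + 2*u^2 + u*2 + 3*u^4 - 4
d) u^5 + u^3*8 + 2*u^2 + u*2 + 3*u^4 - 4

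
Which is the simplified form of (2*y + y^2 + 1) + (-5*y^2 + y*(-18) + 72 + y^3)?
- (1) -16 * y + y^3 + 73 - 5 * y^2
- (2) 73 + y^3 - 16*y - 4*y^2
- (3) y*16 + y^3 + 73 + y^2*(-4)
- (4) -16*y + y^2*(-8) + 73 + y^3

Adding the polynomials and combining like terms:
(2*y + y^2 + 1) + (-5*y^2 + y*(-18) + 72 + y^3)
= 73 + y^3 - 16*y - 4*y^2
2) 73 + y^3 - 16*y - 4*y^2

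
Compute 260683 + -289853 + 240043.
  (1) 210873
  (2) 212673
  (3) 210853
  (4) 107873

First: 260683 + -289853 = -29170
Then: -29170 + 240043 = 210873
1) 210873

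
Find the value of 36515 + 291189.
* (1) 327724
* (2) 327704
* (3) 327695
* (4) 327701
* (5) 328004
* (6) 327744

36515 + 291189 = 327704
2) 327704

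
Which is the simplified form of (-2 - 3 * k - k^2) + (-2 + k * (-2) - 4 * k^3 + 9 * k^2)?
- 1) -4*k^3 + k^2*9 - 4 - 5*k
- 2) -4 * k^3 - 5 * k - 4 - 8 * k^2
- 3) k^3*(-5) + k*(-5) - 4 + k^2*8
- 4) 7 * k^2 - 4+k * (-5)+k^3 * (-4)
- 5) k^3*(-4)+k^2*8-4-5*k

Adding the polynomials and combining like terms:
(-2 - 3*k - k^2) + (-2 + k*(-2) - 4*k^3 + 9*k^2)
= k^3*(-4)+k^2*8-4-5*k
5) k^3*(-4)+k^2*8-4-5*k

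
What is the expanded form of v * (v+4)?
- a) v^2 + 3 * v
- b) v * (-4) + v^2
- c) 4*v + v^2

Expanding v * (v+4):
= 4*v + v^2
c) 4*v + v^2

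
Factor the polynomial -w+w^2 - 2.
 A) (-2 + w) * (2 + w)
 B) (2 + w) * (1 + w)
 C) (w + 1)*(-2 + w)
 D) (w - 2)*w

We need to factor -w+w^2 - 2.
The factored form is (w + 1)*(-2 + w).
C) (w + 1)*(-2 + w)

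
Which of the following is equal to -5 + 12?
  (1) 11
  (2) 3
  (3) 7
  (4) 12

-5 + 12 = 7
3) 7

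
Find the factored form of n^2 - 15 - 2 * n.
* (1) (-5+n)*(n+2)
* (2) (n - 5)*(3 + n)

We need to factor n^2 - 15 - 2 * n.
The factored form is (n - 5)*(3 + n).
2) (n - 5)*(3 + n)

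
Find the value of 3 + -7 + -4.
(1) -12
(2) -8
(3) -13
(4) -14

First: 3 + -7 = -4
Then: -4 + -4 = -8
2) -8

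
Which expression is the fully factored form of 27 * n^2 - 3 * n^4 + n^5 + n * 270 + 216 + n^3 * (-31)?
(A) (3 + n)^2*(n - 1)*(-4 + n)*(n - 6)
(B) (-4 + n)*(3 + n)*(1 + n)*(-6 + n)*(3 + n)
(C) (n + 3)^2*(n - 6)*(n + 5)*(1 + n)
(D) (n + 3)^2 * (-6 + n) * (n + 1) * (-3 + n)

We need to factor 27 * n^2 - 3 * n^4 + n^5 + n * 270 + 216 + n^3 * (-31).
The factored form is (-4 + n)*(3 + n)*(1 + n)*(-6 + n)*(3 + n).
B) (-4 + n)*(3 + n)*(1 + n)*(-6 + n)*(3 + n)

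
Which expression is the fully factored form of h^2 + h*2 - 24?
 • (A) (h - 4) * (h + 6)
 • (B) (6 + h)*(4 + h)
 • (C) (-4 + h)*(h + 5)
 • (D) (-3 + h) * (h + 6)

We need to factor h^2 + h*2 - 24.
The factored form is (h - 4) * (h + 6).
A) (h - 4) * (h + 6)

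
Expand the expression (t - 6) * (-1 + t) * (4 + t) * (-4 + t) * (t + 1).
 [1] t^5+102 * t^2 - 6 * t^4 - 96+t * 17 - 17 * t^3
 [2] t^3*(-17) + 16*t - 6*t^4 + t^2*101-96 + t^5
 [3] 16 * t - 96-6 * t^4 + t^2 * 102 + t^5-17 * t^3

Expanding (t - 6) * (-1 + t) * (4 + t) * (-4 + t) * (t + 1):
= 16 * t - 96-6 * t^4 + t^2 * 102 + t^5-17 * t^3
3) 16 * t - 96-6 * t^4 + t^2 * 102 + t^5-17 * t^3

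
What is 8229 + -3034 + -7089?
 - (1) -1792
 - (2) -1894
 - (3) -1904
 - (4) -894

First: 8229 + -3034 = 5195
Then: 5195 + -7089 = -1894
2) -1894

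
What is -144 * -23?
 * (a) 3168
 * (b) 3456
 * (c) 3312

-144 * -23 = 3312
c) 3312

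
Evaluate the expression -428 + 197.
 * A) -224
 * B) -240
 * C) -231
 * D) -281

-428 + 197 = -231
C) -231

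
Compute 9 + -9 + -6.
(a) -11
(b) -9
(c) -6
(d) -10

First: 9 + -9 = 0
Then: 0 + -6 = -6
c) -6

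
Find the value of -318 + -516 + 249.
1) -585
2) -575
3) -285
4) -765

First: -318 + -516 = -834
Then: -834 + 249 = -585
1) -585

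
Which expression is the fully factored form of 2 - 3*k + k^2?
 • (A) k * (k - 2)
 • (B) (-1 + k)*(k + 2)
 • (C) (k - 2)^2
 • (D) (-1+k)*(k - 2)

We need to factor 2 - 3*k + k^2.
The factored form is (-1+k)*(k - 2).
D) (-1+k)*(k - 2)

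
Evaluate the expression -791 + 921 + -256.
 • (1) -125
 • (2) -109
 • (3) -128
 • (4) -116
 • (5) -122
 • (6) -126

First: -791 + 921 = 130
Then: 130 + -256 = -126
6) -126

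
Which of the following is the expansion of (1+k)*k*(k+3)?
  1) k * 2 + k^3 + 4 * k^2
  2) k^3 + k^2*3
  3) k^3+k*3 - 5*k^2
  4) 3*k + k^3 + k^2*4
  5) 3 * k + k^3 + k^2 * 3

Expanding (1+k)*k*(k+3):
= 3*k + k^3 + k^2*4
4) 3*k + k^3 + k^2*4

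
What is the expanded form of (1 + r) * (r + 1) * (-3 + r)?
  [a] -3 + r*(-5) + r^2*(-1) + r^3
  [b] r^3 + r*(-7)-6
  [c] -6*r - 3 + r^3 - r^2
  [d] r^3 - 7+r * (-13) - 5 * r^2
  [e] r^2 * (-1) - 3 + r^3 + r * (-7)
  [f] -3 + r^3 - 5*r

Expanding (1 + r) * (r + 1) * (-3 + r):
= -3 + r*(-5) + r^2*(-1) + r^3
a) -3 + r*(-5) + r^2*(-1) + r^3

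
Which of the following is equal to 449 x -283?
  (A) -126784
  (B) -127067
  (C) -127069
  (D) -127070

449 * -283 = -127067
B) -127067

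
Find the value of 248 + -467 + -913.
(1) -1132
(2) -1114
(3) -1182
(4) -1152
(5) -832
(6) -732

First: 248 + -467 = -219
Then: -219 + -913 = -1132
1) -1132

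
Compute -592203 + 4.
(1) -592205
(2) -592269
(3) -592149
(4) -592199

-592203 + 4 = -592199
4) -592199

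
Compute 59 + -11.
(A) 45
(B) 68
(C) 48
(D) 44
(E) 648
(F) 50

59 + -11 = 48
C) 48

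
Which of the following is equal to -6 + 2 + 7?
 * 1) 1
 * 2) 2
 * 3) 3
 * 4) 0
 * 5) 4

First: -6 + 2 = -4
Then: -4 + 7 = 3
3) 3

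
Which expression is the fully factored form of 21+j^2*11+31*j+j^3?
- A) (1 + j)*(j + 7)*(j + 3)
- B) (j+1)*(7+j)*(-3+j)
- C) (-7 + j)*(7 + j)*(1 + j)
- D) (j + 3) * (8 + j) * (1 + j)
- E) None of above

We need to factor 21+j^2*11+31*j+j^3.
The factored form is (1 + j)*(j + 7)*(j + 3).
A) (1 + j)*(j + 7)*(j + 3)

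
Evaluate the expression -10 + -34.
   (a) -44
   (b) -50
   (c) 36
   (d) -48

-10 + -34 = -44
a) -44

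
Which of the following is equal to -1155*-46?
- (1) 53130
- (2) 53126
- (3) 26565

-1155 * -46 = 53130
1) 53130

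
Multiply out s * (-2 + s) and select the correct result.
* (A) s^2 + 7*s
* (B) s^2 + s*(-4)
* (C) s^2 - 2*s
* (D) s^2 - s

Expanding s * (-2 + s):
= s^2 - 2*s
C) s^2 - 2*s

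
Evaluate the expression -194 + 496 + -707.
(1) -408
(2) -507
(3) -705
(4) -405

First: -194 + 496 = 302
Then: 302 + -707 = -405
4) -405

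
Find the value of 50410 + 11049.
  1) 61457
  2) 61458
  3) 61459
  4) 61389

50410 + 11049 = 61459
3) 61459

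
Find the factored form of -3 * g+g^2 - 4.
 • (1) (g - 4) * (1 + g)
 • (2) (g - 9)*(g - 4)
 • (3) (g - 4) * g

We need to factor -3 * g+g^2 - 4.
The factored form is (g - 4) * (1 + g).
1) (g - 4) * (1 + g)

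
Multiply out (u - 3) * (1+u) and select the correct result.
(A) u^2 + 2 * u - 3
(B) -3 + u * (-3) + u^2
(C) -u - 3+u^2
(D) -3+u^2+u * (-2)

Expanding (u - 3) * (1+u):
= -3+u^2+u * (-2)
D) -3+u^2+u * (-2)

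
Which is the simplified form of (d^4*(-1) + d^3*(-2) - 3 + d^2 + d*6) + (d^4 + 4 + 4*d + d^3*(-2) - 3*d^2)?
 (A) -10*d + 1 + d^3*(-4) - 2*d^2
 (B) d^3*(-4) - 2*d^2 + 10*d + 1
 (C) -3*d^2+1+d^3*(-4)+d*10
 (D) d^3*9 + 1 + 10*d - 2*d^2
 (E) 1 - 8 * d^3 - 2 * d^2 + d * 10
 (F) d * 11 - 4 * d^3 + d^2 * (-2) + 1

Adding the polynomials and combining like terms:
(d^4*(-1) + d^3*(-2) - 3 + d^2 + d*6) + (d^4 + 4 + 4*d + d^3*(-2) - 3*d^2)
= d^3*(-4) - 2*d^2 + 10*d + 1
B) d^3*(-4) - 2*d^2 + 10*d + 1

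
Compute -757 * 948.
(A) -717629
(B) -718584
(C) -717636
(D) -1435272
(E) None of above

-757 * 948 = -717636
C) -717636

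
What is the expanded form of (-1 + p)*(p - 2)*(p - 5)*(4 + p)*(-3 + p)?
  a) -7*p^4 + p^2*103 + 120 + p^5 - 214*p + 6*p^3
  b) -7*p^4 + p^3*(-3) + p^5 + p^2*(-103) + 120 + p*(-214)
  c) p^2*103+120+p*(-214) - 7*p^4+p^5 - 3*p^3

Expanding (-1 + p)*(p - 2)*(p - 5)*(4 + p)*(-3 + p):
= p^2*103+120+p*(-214) - 7*p^4+p^5 - 3*p^3
c) p^2*103+120+p*(-214) - 7*p^4+p^5 - 3*p^3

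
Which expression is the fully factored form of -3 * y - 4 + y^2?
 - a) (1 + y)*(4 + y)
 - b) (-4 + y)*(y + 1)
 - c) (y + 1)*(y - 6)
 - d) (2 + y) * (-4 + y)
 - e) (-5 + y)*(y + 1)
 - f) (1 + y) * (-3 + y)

We need to factor -3 * y - 4 + y^2.
The factored form is (-4 + y)*(y + 1).
b) (-4 + y)*(y + 1)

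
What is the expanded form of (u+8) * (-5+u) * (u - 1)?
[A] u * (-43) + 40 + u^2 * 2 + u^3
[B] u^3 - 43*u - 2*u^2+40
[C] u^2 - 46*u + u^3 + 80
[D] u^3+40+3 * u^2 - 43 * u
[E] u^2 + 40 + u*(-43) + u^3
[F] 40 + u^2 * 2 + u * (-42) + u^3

Expanding (u+8) * (-5+u) * (u - 1):
= u * (-43) + 40 + u^2 * 2 + u^3
A) u * (-43) + 40 + u^2 * 2 + u^3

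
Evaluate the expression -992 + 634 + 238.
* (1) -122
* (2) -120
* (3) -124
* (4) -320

First: -992 + 634 = -358
Then: -358 + 238 = -120
2) -120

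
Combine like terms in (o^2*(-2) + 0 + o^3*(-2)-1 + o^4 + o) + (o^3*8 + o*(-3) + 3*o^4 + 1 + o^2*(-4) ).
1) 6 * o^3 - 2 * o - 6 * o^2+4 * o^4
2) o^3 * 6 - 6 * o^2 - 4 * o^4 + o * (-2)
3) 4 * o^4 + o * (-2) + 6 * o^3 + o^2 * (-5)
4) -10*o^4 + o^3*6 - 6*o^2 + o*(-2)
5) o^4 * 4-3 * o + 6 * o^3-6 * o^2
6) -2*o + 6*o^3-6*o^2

Adding the polynomials and combining like terms:
(o^2*(-2) + 0 + o^3*(-2) - 1 + o^4 + o) + (o^3*8 + o*(-3) + 3*o^4 + 1 + o^2*(-4))
= 6 * o^3 - 2 * o - 6 * o^2+4 * o^4
1) 6 * o^3 - 2 * o - 6 * o^2+4 * o^4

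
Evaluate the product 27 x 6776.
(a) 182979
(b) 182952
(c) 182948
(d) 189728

27 * 6776 = 182952
b) 182952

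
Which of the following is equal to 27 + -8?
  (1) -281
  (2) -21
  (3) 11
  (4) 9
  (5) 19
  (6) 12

27 + -8 = 19
5) 19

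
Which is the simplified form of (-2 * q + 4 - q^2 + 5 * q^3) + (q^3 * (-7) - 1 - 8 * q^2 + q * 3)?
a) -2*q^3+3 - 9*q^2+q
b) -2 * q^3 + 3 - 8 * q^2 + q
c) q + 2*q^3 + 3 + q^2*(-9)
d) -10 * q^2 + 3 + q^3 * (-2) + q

Adding the polynomials and combining like terms:
(-2*q + 4 - q^2 + 5*q^3) + (q^3*(-7) - 1 - 8*q^2 + q*3)
= -2*q^3+3 - 9*q^2+q
a) -2*q^3+3 - 9*q^2+q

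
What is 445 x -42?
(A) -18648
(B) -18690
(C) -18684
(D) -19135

445 * -42 = -18690
B) -18690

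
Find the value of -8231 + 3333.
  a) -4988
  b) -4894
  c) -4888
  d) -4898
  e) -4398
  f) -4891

-8231 + 3333 = -4898
d) -4898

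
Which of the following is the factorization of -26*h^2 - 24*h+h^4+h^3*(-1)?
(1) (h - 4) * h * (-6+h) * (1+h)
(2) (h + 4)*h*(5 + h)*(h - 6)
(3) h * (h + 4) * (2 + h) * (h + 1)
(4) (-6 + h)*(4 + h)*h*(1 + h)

We need to factor -26*h^2 - 24*h+h^4+h^3*(-1).
The factored form is (-6 + h)*(4 + h)*h*(1 + h).
4) (-6 + h)*(4 + h)*h*(1 + h)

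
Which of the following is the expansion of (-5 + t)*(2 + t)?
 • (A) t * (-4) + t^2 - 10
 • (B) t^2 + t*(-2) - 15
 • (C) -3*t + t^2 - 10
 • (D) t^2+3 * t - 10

Expanding (-5 + t)*(2 + t):
= -3*t + t^2 - 10
C) -3*t + t^2 - 10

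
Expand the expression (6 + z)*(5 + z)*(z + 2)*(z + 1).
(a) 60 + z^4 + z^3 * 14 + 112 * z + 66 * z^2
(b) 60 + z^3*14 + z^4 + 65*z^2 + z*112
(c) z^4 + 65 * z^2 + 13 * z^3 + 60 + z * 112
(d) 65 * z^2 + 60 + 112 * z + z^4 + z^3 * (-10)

Expanding (6 + z)*(5 + z)*(z + 2)*(z + 1):
= 60 + z^3*14 + z^4 + 65*z^2 + z*112
b) 60 + z^3*14 + z^4 + 65*z^2 + z*112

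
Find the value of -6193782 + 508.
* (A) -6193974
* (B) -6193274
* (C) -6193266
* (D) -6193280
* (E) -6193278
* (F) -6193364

-6193782 + 508 = -6193274
B) -6193274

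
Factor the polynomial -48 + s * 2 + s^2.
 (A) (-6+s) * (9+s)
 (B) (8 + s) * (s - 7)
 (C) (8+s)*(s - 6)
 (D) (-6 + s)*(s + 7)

We need to factor -48 + s * 2 + s^2.
The factored form is (8+s)*(s - 6).
C) (8+s)*(s - 6)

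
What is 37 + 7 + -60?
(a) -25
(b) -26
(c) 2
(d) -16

First: 37 + 7 = 44
Then: 44 + -60 = -16
d) -16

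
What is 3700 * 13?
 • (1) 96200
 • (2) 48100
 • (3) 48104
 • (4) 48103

3700 * 13 = 48100
2) 48100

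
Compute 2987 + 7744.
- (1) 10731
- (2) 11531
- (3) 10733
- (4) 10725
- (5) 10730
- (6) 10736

2987 + 7744 = 10731
1) 10731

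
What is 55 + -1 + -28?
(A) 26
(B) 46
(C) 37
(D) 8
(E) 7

First: 55 + -1 = 54
Then: 54 + -28 = 26
A) 26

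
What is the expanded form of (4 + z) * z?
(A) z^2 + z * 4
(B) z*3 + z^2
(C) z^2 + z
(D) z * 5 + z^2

Expanding (4 + z) * z:
= z^2 + z * 4
A) z^2 + z * 4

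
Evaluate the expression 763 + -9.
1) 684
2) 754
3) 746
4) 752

763 + -9 = 754
2) 754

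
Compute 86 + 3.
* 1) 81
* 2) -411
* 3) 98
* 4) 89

86 + 3 = 89
4) 89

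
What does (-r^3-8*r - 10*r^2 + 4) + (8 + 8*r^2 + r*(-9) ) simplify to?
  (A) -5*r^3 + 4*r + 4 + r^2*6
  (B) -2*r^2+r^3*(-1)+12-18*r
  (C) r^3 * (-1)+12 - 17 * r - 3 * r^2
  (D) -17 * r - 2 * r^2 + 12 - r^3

Adding the polynomials and combining like terms:
(-r^3 - 8*r - 10*r^2 + 4) + (8 + 8*r^2 + r*(-9))
= -17 * r - 2 * r^2 + 12 - r^3
D) -17 * r - 2 * r^2 + 12 - r^3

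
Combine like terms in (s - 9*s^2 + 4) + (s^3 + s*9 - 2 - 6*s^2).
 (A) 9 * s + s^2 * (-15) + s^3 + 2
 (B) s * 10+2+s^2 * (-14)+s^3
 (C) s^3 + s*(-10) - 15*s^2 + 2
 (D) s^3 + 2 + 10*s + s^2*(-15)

Adding the polynomials and combining like terms:
(s - 9*s^2 + 4) + (s^3 + s*9 - 2 - 6*s^2)
= s^3 + 2 + 10*s + s^2*(-15)
D) s^3 + 2 + 10*s + s^2*(-15)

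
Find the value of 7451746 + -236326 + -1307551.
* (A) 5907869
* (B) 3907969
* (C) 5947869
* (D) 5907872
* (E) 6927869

First: 7451746 + -236326 = 7215420
Then: 7215420 + -1307551 = 5907869
A) 5907869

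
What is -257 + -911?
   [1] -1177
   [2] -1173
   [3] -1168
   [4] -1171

-257 + -911 = -1168
3) -1168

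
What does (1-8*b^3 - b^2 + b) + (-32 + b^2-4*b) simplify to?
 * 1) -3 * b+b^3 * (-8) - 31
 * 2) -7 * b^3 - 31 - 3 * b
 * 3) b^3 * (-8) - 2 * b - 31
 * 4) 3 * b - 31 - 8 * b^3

Adding the polynomials and combining like terms:
(1 - 8*b^3 - b^2 + b) + (-32 + b^2 - 4*b)
= -3 * b+b^3 * (-8) - 31
1) -3 * b+b^3 * (-8) - 31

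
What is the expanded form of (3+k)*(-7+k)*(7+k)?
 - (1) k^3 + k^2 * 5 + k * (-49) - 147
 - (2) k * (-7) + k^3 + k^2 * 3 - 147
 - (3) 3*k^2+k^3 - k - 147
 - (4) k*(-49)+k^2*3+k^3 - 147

Expanding (3+k)*(-7+k)*(7+k):
= k*(-49)+k^2*3+k^3 - 147
4) k*(-49)+k^2*3+k^3 - 147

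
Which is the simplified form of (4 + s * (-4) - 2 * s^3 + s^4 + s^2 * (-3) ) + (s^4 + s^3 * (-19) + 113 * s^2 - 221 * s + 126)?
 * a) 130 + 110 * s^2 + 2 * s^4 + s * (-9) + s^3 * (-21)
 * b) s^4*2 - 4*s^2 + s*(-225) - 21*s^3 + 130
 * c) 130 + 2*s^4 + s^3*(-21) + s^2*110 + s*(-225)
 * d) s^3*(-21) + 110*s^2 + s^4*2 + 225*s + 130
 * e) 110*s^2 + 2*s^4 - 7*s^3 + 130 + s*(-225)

Adding the polynomials and combining like terms:
(4 + s*(-4) - 2*s^3 + s^4 + s^2*(-3)) + (s^4 + s^3*(-19) + 113*s^2 - 221*s + 126)
= 130 + 2*s^4 + s^3*(-21) + s^2*110 + s*(-225)
c) 130 + 2*s^4 + s^3*(-21) + s^2*110 + s*(-225)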